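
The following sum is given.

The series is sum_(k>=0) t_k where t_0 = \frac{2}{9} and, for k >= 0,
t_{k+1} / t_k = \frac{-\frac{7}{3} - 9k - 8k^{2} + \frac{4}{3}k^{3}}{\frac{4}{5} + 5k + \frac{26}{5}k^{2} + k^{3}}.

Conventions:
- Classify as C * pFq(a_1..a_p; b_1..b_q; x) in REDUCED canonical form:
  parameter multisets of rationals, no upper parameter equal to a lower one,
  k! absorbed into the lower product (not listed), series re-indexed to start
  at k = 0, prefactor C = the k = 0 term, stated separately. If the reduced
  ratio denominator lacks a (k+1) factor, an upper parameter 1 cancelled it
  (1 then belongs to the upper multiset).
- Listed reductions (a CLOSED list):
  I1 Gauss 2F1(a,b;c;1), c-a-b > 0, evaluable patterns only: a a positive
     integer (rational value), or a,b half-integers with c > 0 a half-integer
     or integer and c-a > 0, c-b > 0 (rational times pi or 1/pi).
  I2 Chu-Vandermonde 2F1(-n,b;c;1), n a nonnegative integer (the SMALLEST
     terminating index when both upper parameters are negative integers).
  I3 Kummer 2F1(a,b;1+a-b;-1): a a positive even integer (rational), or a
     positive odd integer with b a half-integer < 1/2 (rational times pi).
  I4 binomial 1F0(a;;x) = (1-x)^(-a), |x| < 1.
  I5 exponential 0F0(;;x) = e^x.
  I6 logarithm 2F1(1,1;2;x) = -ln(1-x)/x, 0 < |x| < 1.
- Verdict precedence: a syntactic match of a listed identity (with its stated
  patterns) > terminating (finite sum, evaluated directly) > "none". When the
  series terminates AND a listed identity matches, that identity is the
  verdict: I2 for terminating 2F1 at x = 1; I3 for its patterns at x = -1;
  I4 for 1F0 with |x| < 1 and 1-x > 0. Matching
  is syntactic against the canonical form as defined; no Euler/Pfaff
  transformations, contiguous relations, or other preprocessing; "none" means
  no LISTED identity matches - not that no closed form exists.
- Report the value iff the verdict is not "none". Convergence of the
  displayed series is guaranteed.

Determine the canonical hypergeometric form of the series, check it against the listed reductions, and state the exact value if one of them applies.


Prefactor \frac{2}{9}, argument \frac{4}{3}: 3F2 with upper {-7, \frac{1}{2}, \frac{1}{2}} over lower {\frac{1}{5}, 4}. Verdict: terminating. With -7 upstairs the series is a 8-term polynomial sum; evaluated term by term. Value: -\frac{57983771}{119131803648}.

Key step: t_0 = \frac{2}{9} here, and factor the ratio over Q (prefactor 2/9): negated roots = parameters.
Adjacent-term ratio: r(k) = \frac{4}{3} * (k-7) (k+\frac{1}{2}) (k+\frac{1}{2}) / [(k+\frac{1}{5}) (k+4) (k+1)] - poly over poly, x = \frac{4}{3} from leading terms; C = \frac{2}{9} at k = 0.


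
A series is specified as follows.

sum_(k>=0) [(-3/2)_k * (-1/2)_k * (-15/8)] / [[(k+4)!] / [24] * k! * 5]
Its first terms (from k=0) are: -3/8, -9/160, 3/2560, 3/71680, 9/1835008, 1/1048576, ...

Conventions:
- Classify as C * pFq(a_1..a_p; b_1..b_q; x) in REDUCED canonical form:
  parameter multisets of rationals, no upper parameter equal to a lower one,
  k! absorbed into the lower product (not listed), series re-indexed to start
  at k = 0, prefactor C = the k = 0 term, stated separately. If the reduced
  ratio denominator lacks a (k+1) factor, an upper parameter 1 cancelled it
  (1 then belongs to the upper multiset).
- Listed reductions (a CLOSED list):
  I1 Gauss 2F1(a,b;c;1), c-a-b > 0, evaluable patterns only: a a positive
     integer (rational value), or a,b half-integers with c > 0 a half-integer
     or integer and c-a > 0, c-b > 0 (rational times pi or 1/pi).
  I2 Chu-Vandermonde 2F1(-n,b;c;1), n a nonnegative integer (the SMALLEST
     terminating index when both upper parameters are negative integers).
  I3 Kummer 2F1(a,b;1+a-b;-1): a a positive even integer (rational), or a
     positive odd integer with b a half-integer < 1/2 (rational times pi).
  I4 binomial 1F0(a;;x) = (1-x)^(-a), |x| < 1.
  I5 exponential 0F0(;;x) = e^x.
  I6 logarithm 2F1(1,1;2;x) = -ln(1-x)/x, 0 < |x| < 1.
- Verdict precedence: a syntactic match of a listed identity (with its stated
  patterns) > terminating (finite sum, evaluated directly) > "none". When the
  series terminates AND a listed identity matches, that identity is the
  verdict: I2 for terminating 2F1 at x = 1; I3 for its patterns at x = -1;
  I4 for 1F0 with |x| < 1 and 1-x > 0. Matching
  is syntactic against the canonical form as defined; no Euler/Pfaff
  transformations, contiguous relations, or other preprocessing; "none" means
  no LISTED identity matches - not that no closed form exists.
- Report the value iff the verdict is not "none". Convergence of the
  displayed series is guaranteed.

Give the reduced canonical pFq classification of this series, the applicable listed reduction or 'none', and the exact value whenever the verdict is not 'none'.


Prefactor -3/8, argument 1: 2F1 with upper {-3/2, -1/2} over lower {5}. Verdict: this is the half-integer Gauss pattern (I1) (x = 1; upper {-3/2, -1/2} half-integers, c = 5 in the evaluable pattern). Value: (-32768/24255) / pi.

Structural cue: from the first term -3/8: the constant factors (prefactor -3/8) combine into one prefactor.
Consecutive-term ratio: r(k) = 1 * (k-3/2) (k-1/2) / [(k+5) (k+1)] - rational in k. x = 1; t_0 = -3/8; negate the roots.


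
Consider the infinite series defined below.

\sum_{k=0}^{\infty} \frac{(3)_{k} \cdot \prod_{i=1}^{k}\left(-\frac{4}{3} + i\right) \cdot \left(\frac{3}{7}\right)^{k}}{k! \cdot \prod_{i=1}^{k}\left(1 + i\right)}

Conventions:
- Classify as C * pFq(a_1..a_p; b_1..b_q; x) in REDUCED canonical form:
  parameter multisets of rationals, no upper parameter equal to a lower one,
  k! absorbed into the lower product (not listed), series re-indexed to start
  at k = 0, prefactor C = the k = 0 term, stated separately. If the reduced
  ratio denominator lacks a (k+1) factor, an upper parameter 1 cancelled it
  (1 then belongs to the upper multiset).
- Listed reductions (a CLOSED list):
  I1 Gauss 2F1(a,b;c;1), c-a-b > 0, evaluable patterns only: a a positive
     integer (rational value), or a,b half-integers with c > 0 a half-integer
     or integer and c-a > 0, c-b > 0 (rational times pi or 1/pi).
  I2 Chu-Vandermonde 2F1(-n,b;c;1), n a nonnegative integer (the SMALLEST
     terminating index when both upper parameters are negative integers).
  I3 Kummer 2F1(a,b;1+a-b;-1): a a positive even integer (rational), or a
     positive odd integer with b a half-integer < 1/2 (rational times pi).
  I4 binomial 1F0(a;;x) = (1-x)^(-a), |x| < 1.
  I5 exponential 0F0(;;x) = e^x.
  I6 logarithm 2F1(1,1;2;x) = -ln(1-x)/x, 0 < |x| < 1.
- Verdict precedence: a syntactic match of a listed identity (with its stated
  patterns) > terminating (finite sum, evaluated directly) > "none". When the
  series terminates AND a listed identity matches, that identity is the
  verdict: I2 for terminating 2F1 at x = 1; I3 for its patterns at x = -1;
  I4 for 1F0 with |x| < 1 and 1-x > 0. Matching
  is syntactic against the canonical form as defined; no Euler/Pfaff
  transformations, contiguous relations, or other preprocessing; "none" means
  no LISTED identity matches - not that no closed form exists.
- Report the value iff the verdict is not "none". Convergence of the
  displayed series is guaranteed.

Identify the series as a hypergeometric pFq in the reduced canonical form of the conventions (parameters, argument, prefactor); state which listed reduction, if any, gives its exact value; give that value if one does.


Key observation: with t_0 = 1, the lower running product (C = 1, x = 3/7) is a rising factorial.
Step ratio: r(k) = \frac{3}{7} * (k-\frac{1}{3}) (k+3) / [(k+2) (k+1)] - poly over poly, x = \frac{3}{7} from leading terms; C = 1 at k = 0.

This is 1 * 2F1(-\frac{1}{3}, 3; 2; \frac{3}{7}) in reduced canonical form. Verdict: none here - no I1-I6 shape fits x = \frac{3}{7} with lower {2}.


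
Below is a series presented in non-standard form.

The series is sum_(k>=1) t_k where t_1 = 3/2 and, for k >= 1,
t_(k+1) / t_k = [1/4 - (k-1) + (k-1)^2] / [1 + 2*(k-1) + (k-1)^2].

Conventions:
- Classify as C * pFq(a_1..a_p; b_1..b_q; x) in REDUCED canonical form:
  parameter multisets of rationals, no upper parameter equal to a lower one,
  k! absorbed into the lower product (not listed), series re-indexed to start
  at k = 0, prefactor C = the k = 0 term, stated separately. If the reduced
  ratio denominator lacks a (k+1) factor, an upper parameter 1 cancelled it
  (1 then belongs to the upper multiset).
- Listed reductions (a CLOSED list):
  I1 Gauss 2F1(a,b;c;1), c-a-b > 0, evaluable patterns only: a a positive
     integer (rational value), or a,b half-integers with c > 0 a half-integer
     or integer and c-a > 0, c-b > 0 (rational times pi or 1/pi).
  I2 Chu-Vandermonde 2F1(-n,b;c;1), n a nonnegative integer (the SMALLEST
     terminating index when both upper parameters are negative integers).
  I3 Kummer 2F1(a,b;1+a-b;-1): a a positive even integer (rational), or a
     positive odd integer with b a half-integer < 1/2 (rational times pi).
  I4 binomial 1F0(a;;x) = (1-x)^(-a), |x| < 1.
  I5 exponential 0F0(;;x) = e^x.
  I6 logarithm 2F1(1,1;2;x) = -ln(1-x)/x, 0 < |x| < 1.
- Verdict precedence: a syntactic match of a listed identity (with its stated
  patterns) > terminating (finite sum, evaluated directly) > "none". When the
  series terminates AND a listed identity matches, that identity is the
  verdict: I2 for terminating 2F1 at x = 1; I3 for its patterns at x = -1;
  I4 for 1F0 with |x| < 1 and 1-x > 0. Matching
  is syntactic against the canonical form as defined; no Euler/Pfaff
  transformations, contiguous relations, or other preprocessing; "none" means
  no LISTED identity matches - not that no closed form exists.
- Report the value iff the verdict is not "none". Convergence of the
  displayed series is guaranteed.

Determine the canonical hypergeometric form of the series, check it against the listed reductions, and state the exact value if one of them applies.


With C = 3/2: the canonical form is 2F1(-1/2, -1/2; 1; 1). Verdict: Gauss's theorem I1 (half-integer case) applies (x = 1; upper {-1/2, -1/2} half-integers, c = 1 in the evaluable pattern). Its exact value is 6 / pi.

Key step: x = 1 and roots of the ratio polynomials (prefactor 3/2) are the negated parameters.
Adjacent-term ratio: r(k) = 1 * (k-1/2) (k-1/2) / [(k+1) (k+1)] - poly over poly, x = 1 from leading terms; C = 3/2 at k = 0.


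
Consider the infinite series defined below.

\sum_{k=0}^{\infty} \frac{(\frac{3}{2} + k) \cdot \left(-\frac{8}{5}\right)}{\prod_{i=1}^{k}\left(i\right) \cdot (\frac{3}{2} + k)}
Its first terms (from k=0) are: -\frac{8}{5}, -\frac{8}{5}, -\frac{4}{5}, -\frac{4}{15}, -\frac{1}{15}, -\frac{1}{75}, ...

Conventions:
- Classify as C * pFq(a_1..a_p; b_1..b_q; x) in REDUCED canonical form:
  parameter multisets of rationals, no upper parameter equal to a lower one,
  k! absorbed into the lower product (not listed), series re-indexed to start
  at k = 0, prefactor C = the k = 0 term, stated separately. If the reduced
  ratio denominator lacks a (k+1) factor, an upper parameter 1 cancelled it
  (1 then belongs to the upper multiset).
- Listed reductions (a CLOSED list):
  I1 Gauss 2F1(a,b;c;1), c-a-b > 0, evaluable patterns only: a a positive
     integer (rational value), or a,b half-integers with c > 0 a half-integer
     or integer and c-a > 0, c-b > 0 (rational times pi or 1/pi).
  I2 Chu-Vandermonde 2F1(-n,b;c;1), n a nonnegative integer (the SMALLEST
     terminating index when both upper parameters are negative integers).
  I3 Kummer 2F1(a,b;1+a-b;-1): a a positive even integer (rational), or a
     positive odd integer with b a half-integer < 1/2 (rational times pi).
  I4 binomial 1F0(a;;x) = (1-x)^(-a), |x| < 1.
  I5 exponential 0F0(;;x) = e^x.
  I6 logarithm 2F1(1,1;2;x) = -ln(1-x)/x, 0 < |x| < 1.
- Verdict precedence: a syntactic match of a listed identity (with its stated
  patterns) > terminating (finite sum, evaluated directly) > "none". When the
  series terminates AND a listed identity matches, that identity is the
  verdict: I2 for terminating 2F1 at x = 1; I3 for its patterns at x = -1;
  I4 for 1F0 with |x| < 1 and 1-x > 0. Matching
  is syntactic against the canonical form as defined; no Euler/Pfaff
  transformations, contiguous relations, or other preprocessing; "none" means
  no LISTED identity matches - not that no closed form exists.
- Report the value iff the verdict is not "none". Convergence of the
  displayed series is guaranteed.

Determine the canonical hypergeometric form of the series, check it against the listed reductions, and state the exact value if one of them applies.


The series (x = 1) is 0F0: upper {-}, lower {-}, prefactor -\frac{8}{5}. Verdict: the exponential series (I5) applies (the 0F0 exponential series at x = 1). Value: \left(-\frac{8}{5}\right) \cdot e^{1}.

Structural cue: t_0 being -\frac{8}{5}, the product of the first k integers (C = -8/5, x = 1) is k!.
Step ratio: r(k) = 1 * 1 / [(k+1)] - poly over poly, x = 1 from leading terms; C = -\frac{8}{5} at k = 0.


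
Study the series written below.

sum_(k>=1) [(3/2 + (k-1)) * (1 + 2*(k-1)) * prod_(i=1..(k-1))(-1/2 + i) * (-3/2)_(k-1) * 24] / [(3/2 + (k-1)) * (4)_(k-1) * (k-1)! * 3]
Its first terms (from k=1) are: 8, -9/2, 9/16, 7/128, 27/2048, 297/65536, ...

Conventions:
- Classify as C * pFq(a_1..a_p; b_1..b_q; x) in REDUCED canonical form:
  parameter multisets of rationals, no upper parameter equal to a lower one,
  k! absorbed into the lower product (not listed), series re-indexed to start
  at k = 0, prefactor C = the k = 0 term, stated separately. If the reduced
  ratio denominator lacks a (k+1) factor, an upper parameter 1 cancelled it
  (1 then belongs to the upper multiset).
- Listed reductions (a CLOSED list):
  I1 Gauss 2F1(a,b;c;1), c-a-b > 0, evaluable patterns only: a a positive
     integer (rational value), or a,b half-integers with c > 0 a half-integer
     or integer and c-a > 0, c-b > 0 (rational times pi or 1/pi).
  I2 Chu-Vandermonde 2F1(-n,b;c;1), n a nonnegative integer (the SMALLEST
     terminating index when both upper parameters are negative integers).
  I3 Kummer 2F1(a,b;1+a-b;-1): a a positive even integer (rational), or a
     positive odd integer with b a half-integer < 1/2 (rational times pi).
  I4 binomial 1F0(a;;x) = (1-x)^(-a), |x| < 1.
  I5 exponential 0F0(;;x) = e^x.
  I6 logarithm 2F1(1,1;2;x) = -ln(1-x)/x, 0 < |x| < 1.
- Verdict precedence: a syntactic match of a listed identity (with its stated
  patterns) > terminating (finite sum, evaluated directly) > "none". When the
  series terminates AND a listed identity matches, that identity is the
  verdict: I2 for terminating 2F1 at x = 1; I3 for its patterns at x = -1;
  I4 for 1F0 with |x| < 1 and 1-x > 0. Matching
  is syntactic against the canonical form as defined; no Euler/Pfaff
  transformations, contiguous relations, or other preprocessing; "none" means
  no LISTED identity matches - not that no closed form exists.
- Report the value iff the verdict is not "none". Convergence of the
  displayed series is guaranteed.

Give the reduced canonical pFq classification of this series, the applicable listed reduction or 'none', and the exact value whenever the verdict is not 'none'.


The series (x = 1) is 2F1: upper {-3/2, 3/2}, lower {4}, prefactor 8. Verdict: Gauss (I1, half-integer pattern) matches (x = 1; upper {-3/2, 3/2} half-integers, c = 4 in the evaluable pattern). Exact value: (4096/315) / pi.

Structural cue: with t_0 = 8, striking the common factor k + 3/2 reduces the term (prefactor 8).
Step ratio: r(k) = 1 * (k-3/2) (k+3/2) / [(k+4) (k+1)] ; factor over Q: parameters, x = 1, and C = 8.


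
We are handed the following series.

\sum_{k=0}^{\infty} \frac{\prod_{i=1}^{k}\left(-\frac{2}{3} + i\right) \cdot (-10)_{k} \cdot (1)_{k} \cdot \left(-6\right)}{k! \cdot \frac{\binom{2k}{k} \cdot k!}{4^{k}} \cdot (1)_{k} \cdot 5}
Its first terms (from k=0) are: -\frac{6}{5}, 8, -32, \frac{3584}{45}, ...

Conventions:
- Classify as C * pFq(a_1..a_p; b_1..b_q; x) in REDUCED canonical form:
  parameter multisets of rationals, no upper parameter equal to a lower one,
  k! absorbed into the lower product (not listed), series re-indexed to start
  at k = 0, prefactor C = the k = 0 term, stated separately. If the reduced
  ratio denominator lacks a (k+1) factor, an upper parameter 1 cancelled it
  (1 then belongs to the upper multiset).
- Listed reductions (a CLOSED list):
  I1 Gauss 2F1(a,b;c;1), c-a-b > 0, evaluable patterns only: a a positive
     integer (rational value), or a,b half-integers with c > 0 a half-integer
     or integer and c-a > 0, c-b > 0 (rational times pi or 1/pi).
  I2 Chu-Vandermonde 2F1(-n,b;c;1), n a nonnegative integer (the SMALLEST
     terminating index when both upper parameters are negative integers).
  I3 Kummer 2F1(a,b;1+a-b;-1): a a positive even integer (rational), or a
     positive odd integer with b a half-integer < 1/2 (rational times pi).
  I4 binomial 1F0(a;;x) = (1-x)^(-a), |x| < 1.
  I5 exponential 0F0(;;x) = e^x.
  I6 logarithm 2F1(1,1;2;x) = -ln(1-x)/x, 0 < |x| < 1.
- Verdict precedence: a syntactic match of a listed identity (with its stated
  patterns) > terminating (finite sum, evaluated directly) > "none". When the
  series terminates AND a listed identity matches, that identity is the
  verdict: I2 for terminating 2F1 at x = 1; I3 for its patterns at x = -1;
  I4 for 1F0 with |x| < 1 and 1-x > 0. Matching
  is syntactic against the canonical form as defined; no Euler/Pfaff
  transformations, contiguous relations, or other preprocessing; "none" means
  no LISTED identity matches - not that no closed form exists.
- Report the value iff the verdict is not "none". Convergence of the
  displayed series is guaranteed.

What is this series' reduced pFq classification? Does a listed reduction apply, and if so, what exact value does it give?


With C = -\frac{6}{5}: the canonical form is 2F1(-10, \frac{1}{3}; \frac{1}{2}; 1). Verdict: Chu-Vandermonde (I2) fires (terminating 2F1 at x = 1 with n = 10, b = 1/3, c = \frac{1}{2}). Value: -\frac{4833458}{27103491}.

Structural cue: x = 1 and the running product (C = -6/5, x = 1) telescopes to a rising factorial.
Ratio: r(k) = 1 * (k-10) (k+\frac{1}{3}) / [(k+\frac{1}{2}) (k+1)] - rational; roots negated = parameters, x = 1, C = -\frac{6}{5}.


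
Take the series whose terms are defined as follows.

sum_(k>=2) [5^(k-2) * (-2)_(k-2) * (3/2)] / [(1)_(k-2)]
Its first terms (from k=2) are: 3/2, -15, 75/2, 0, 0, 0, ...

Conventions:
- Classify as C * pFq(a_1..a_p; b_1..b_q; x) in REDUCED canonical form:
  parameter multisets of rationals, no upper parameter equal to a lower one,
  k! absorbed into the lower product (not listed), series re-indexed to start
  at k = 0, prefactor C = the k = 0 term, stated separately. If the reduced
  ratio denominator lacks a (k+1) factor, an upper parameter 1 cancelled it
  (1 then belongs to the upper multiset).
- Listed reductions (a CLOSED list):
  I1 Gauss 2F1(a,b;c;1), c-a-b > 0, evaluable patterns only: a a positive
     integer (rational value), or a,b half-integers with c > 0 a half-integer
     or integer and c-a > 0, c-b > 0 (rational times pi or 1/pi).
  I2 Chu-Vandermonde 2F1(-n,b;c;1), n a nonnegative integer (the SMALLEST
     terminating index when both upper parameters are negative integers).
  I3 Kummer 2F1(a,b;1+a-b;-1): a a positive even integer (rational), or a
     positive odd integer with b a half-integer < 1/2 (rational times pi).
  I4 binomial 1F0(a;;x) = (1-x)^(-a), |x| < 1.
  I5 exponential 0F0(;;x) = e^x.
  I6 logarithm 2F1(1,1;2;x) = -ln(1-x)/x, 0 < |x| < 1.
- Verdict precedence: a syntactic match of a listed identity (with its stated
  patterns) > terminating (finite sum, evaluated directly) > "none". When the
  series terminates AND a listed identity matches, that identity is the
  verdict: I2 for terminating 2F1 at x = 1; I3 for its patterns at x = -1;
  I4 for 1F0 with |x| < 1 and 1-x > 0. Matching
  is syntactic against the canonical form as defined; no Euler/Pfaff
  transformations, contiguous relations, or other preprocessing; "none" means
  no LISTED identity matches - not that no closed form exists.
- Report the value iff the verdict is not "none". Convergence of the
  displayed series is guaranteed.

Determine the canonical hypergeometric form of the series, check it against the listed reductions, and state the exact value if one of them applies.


This is 3/2 * 1F0(-2; -; 5) in reduced canonical form. Verdict: terminating - upper -2 stops the sum at k = 2; the 3 terms are added exactly. Sum: 24.

Key observation: with t_0 = 3/2, (1)_k (prefactor 3/2) is k! itself.
Consecutive-term ratio: r(k) = 5 * (k-2) / [(k+1)] - rational in k. x = 5; t_0 = 3/2; negate the roots.


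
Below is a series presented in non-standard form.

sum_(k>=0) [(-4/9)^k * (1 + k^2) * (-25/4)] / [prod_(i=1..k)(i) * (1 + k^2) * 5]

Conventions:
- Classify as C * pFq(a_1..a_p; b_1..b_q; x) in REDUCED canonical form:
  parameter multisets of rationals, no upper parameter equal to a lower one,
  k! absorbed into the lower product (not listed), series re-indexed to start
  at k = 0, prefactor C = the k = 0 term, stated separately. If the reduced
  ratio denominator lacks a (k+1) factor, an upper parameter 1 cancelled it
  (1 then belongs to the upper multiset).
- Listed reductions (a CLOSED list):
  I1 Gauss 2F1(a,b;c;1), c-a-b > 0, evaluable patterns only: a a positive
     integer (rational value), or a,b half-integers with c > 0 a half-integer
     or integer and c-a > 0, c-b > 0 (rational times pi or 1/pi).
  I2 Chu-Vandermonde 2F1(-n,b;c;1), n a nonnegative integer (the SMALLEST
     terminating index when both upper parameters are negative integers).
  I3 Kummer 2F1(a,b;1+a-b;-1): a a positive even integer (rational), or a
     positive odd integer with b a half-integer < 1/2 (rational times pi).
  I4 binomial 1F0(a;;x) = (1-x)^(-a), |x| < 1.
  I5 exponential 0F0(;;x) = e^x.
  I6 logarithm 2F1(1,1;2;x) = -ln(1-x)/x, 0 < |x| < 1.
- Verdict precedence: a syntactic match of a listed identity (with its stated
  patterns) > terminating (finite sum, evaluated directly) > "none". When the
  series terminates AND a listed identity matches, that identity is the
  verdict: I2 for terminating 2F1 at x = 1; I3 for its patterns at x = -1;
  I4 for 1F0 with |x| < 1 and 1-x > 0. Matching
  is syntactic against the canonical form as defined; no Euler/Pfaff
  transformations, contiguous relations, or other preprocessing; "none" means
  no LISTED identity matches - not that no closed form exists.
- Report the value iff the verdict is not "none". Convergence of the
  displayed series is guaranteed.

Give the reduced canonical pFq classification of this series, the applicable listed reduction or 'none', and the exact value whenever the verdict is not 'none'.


The tell: x = (-4/9) and striking the common factor k^2 + 1 reduces the term (C = -5/4).
Ratio: r(k) = (-4/9) * 1 / [(k+1)] - rational; roots negated = parameters, x = (-4/9), C = -5/4.

Canonical form: C = -5/4 times 0F0 with upper {-}, lower {-}, x = -4/9. Verdict (x = -4/9): exponential (I5) applies (the 0F0 exponential series at x = -4/9). Its exact value is (-5/4) * e^(-4/9).


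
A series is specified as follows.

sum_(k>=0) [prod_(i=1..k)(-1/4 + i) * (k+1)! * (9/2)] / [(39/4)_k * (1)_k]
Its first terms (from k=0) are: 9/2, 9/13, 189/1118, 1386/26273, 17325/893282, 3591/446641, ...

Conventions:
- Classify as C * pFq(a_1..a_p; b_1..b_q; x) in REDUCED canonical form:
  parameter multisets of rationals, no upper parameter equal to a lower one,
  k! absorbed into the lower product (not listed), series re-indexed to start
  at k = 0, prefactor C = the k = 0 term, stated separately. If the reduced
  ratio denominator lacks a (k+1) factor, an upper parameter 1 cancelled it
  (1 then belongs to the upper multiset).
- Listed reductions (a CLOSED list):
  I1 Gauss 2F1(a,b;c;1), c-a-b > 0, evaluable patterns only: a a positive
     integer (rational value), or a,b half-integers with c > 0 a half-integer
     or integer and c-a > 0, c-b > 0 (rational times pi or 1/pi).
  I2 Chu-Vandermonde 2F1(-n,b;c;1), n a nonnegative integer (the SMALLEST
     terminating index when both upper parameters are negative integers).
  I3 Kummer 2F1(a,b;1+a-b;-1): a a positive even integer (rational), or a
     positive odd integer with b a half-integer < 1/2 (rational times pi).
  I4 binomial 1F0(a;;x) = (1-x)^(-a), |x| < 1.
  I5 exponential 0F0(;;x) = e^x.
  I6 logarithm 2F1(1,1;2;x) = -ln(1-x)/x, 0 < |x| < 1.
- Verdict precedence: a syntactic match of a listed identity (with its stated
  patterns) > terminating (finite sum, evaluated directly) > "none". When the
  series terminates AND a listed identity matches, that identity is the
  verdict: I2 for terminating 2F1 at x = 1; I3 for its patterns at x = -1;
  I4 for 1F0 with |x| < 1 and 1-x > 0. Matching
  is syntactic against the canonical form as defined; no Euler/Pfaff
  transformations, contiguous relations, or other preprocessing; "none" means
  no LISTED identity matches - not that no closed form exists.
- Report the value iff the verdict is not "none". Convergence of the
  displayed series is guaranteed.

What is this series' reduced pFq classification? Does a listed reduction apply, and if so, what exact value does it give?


Key observation: x = 1 and (1)_k (C = 9/2, x = 1) is k! itself.
Ratio: r(k) = 1 * (k+3/4) (k+2) / [(k+39/4) (k+1)] ; factor over Q: parameters, x = 1, and C = 9/2.

Canonical form: C = 9/2 times 2F1 with upper {3/4, 2}, lower {39/4}, x = 1. Verdict: the Gauss summation I1 fires (x = 1: the Gamma ratio telescopes since c-a-b = 7 > 0 and a = 2 in Z>0). Exact value: 1395/256.


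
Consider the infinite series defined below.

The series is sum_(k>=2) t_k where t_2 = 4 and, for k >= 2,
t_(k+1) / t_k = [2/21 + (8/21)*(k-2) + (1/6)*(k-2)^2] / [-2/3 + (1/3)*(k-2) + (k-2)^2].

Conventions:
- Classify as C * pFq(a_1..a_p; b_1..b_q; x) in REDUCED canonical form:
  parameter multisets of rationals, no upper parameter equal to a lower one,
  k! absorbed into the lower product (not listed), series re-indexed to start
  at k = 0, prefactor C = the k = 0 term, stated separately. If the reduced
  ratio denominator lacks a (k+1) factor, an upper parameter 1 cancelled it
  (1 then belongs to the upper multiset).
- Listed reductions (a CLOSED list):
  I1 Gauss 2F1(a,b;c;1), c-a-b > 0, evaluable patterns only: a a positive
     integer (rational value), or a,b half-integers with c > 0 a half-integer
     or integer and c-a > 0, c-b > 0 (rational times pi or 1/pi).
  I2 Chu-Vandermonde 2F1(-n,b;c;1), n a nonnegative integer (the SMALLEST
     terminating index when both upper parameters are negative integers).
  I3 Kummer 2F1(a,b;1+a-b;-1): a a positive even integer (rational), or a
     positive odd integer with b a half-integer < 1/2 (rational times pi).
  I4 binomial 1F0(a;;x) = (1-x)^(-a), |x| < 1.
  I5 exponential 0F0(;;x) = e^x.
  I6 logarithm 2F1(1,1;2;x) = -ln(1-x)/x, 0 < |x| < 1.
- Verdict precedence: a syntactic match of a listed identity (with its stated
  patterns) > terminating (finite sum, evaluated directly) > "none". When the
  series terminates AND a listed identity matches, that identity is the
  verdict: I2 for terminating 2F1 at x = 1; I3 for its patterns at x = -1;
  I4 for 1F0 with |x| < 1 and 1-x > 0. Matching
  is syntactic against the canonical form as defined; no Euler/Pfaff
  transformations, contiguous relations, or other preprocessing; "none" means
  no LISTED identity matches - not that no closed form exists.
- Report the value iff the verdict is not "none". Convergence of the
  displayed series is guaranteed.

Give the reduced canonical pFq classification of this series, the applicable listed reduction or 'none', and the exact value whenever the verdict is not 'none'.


The tell: from the first term 4: the expanded ratio factors over Q; C = 4, x = 1/6, roots give parameters.
Consecutive-term ratio: r(k) = (1/6) * (k+2/7) (k+2) / [(k-2/3) (k+1)] - rational; roots negated = parameters, x = (1/6), C = 4.

Classification (C = 4): 2F1 with upper {2/7, 2}, lower {-2/3}, argument x = 1/6. Verdict: no listed reduction: x = 1/6 and upper {2/7, 2} fail every I1-I6 pattern.


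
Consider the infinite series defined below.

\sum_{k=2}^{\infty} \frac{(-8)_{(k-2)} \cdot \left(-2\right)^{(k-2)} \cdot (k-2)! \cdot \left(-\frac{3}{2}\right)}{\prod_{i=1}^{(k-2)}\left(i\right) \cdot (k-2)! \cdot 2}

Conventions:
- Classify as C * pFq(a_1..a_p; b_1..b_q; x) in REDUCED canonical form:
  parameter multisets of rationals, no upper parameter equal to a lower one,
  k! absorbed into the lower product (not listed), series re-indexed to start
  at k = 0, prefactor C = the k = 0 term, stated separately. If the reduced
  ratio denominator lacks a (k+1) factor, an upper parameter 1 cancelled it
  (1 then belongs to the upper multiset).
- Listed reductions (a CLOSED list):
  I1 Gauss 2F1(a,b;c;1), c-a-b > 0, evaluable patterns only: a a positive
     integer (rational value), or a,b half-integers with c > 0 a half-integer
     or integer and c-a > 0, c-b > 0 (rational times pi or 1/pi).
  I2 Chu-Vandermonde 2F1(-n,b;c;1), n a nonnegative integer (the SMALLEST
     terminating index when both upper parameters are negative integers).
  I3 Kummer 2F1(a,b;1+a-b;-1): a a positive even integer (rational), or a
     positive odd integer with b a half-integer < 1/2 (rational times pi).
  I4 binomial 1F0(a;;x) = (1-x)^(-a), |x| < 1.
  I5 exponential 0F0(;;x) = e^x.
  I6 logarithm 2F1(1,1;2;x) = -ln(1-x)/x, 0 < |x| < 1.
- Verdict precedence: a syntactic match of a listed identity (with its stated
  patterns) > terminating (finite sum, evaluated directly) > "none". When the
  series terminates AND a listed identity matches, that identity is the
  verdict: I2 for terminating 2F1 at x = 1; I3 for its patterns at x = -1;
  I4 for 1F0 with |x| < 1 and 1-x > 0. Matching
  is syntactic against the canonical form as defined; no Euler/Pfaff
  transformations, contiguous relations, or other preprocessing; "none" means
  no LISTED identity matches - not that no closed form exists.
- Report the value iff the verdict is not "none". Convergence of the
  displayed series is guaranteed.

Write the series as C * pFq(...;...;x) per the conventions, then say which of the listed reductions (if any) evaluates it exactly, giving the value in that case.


With C = -\frac{3}{4}: the canonical form is 1F0(-8; -; -2). Verdict: terminating (-8 upstairs). 9 nonzero terms in all; added directly. Value: -\frac{19683}{4}.

Key step: t_0 being -\frac{3}{4}, the parameter 1 appears in both the upper and lower lists and cancels.
Ratio: r(k) = -2 * (k-8) / [(k+1)] ; factor over Q: parameters, x = -2, and C = -\frac{3}{4}.


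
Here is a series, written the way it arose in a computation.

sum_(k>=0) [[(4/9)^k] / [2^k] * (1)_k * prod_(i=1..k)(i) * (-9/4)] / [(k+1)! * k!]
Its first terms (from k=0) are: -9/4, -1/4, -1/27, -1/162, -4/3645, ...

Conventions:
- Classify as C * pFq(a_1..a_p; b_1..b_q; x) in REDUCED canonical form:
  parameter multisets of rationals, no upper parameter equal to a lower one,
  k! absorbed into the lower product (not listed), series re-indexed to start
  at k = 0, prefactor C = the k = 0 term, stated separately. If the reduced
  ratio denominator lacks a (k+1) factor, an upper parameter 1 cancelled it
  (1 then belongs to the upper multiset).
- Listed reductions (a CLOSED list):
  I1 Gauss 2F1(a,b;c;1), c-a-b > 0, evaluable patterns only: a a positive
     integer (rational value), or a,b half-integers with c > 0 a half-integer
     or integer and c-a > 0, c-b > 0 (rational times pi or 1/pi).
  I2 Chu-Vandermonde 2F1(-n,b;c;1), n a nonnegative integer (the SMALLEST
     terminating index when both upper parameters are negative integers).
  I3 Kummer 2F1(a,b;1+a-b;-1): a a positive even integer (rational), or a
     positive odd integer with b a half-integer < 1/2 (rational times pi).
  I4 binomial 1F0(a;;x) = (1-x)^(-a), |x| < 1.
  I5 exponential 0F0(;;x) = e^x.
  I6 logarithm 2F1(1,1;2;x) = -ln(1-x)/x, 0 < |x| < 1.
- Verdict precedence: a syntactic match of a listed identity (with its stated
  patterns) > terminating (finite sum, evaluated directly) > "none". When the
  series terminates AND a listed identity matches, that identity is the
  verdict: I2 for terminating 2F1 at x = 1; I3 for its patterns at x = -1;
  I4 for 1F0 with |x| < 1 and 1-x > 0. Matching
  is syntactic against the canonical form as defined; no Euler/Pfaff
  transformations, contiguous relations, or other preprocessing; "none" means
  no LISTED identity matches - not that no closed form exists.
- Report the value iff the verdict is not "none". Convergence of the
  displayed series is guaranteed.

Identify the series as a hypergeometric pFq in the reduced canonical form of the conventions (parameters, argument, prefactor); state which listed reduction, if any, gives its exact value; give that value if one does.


Key observation: t_0 = -9/4 here, and the two k-th powers (C = -9/4) combine into one argument.
Adjacent-term ratio: r(k) = (2/9) * (k+1) (k+1) / [(k+2) (k+1)] - rational; roots negated = parameters, x = (2/9), C = -9/4.

With C = -9/4: the canonical form is 2F1(1, 1; 2; 2/9). Verdict at x = 2/9: logarithm (I6) matches (the logarithm: parameters (1,1;2), x = 2/9). Exact value: (81/8) * ln(7/9).


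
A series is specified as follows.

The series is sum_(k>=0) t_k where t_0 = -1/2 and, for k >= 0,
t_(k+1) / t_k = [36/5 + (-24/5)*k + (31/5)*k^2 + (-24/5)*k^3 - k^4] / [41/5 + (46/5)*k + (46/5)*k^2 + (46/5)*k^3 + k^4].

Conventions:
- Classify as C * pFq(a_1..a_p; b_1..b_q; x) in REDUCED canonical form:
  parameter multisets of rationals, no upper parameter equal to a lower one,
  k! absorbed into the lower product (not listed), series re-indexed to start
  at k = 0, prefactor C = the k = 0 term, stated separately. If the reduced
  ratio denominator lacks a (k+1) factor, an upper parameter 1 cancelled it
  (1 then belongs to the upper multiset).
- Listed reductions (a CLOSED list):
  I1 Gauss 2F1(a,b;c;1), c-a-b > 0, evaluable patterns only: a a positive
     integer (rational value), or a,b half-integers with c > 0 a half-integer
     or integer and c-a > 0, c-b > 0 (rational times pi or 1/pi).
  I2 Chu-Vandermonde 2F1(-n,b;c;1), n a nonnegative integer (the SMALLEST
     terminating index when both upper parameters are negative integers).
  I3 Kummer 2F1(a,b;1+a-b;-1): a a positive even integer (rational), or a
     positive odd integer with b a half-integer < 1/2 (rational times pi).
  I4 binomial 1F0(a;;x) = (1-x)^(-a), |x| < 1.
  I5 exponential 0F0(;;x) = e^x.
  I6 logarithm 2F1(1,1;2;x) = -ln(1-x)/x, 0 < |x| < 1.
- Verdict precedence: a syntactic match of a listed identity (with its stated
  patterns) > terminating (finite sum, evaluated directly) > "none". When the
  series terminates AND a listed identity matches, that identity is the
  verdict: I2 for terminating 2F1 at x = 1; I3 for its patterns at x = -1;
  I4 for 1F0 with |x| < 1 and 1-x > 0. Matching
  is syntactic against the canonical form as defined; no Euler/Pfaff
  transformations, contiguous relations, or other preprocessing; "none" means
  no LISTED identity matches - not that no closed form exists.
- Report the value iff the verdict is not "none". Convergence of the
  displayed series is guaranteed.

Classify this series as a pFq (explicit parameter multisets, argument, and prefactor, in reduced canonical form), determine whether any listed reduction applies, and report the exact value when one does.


x = -1 here; the reduced form reads 2F1, upper {-6/5, 6}, lower {41/5}, C = -1/2. Verdict at x = -1: Kummer (I3) matches (x = -1; c = 41/5 equals 1+a-b for upper {-6/5, 6}: listed pattern). Hence: -1209/1250.

First insight: t_0 being -1/2, the ratio is unreduced: k^2 + 1 divides both sides (C = -1/2, x = -1).
Step ratio: r(k) = (-1) * (k-6/5) (k+6) / [(k+41/5) (k+1)] - poly over poly, x = (-1) from leading terms; C = -1/2 at k = 0.


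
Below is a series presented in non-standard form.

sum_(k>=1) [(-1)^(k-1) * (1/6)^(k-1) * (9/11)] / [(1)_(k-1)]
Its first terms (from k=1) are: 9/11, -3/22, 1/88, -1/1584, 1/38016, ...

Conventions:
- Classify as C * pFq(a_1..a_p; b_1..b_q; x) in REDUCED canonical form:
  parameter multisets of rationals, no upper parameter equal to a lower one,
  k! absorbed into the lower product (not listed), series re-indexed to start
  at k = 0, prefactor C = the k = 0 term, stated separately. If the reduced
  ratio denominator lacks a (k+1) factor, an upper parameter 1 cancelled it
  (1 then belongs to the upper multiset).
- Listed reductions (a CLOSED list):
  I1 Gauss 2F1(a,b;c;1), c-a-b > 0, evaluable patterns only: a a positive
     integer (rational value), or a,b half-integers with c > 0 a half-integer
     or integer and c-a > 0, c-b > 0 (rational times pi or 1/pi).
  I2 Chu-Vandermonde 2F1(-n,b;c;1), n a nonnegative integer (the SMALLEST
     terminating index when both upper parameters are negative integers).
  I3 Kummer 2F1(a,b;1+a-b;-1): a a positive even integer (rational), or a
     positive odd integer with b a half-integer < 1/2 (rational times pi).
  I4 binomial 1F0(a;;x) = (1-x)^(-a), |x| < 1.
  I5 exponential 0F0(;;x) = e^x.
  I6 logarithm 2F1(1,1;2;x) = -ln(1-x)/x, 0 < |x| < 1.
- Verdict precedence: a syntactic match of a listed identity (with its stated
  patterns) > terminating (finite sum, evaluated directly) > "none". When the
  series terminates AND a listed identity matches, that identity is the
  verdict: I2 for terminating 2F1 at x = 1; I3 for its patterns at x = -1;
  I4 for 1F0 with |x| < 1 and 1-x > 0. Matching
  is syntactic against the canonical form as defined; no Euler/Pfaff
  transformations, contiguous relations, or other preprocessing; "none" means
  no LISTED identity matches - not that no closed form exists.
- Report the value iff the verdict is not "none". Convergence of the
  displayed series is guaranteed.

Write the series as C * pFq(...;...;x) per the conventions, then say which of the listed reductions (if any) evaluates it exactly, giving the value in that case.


At argument -1/6: a 0F0 with upper {-}, lower {-}, scaled by C = 9/11. Verdict: exponential (I5) matches (the 0F0 exponential series at x = -1/6). Exact value: (9/11) * e^(-1/6).

Key observation: with t_0 = 9/11, (1)_k (C = 9/11, x = -1/6) is k! itself.
Consecutive-term ratio: r(k) = (-1/6) * 1 / [(k+1)] - rational in k. x = (-1/6); t_0 = 9/11; negate the roots.


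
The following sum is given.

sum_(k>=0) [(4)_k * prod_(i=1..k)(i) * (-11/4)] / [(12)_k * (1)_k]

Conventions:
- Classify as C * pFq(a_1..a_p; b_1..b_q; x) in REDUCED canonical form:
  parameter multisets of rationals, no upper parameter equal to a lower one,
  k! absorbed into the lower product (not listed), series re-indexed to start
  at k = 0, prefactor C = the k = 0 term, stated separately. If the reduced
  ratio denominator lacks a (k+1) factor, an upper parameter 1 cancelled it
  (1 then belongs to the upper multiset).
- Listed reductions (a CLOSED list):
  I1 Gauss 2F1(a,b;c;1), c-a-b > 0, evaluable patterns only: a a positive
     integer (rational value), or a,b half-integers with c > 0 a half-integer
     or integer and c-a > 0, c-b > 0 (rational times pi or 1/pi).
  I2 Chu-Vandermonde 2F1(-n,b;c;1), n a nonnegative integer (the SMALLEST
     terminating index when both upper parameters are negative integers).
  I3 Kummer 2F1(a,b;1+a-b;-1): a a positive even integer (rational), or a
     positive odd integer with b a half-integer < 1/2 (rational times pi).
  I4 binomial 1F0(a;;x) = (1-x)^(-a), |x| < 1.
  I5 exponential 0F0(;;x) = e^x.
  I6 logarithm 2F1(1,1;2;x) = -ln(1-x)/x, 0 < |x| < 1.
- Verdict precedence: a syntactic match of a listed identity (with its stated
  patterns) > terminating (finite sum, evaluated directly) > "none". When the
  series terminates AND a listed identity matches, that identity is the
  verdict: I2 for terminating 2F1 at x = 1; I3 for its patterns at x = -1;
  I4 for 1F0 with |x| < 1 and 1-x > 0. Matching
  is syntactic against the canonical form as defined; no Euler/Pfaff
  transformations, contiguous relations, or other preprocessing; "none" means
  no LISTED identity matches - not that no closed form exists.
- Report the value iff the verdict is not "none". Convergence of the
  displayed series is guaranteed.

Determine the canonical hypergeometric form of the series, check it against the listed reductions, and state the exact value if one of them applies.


With C = -11/4: the canonical form is 2F1(1, 4; 12; 1). Verdict: this is Gauss's theorem (I1) (x = 1: the Gamma ratio telescopes since c-a-b = 7 > 0 and a = 1 in Z>0). Value: -121/28.

First insight: t_0 = -11/4 here, and (1)_k (C = -11/4, x = 1) is k! itself.
Term ratio: r(k) = 1 * (k+1) (k+4) / [(k+12) (k+1)] - rational in k. x = 1; t_0 = -11/4; negate the roots.
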